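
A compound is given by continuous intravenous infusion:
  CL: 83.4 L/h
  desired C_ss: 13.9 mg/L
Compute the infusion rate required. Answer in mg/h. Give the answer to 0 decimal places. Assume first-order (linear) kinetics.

1159 mg/h

At steady state, infusion rate R₀ = Css × CL = 13.9 × 83.40 = 1159 mg/h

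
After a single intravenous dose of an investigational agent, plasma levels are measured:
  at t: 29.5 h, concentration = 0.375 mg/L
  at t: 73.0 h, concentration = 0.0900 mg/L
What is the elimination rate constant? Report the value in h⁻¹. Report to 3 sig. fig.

k = ln(C₁/C₂) / (t₂ − t₁) = ln(0.375/0.0900) / (73.0 − 29.5)
  = 1.427 / 43.50 = 0.03280 h⁻¹

0.0328 h⁻¹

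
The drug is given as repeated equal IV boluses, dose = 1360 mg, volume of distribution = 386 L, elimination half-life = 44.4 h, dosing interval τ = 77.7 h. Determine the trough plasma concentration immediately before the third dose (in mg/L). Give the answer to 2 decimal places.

1.36 mg/L

C₀ per dose = Dose / Vd = 1360 / 386 = 3.523 mg/L
k = ln2 / t½ = 0.693147 / 44.4 = 0.01561 h⁻¹
Fraction remaining after one interval: r = e^(−kτ) = e^(−0.01561 × 77.7) = 0.2973
Before dose 3, 2 doses have been given (aged 1τ, 2τ).
C_trough = C₀ × (r + r²) = 3.523 × (0.2973 + 0.08839) = 1.359 mg/L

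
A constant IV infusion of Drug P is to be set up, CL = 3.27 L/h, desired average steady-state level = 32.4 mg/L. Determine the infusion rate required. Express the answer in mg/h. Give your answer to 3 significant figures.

106 mg/h

At steady state, infusion rate R₀ = Css × CL = 32.4 × 3.270 = 105.9 mg/h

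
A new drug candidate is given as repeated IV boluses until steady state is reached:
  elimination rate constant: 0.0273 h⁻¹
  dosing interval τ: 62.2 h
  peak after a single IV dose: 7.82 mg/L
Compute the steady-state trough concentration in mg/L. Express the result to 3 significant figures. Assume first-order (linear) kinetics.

e^(−kτ) = e^(−0.02730 × 62.2) = 0.1830
Accumulation ratio R = 1 / (1 − e^(−kτ)) = 1 / (1 − 0.1830) = 1.224
Steady-state trough = C₀ × R × e^(−kτ) = 7.82 × 1.224 × 0.1830 = 1.752 mg/L

1.75 mg/L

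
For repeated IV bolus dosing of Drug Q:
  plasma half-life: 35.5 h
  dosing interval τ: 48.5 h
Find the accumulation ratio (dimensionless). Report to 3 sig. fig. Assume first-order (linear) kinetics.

k = ln2 / t½ = 0.693147 / 35.5 = 0.01953 h⁻¹
e^(−kτ) = e^(−0.01953 × 48.5) = 0.3878
Accumulation ratio R = 1 / (1 − e^(−kτ)) = 1 / (1 − 0.3878) = 1.633

1.63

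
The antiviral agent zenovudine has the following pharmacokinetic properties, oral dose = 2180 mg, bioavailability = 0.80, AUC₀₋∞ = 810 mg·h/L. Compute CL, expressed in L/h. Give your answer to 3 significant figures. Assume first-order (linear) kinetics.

2.15 L/h

CL = F·Dose / AUC = 0.80 × 2180 / 810 = 2.153 L/h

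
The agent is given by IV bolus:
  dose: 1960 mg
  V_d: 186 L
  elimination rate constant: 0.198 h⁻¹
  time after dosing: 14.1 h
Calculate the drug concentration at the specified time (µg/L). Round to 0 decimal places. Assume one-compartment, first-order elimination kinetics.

646 µg/L

C₀ = Dose / Vd = 1960 / 186 = 10.54 mg/L
C = C₀ · e^(−k·t) = 10.54 × e^(−0.1980 × 14.1)
  = 10.54 × 0.06131 = 0.6462 mg/L
Convert: 0.6462 mg/L × 1000 = 646.2 µg/L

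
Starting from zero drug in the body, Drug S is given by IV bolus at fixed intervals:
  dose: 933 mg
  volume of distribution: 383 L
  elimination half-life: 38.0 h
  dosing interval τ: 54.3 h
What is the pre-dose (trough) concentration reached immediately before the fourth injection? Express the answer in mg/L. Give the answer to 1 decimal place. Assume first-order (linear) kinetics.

C₀ per dose = Dose / Vd = 933 / 383 = 2.436 mg/L
k = ln2 / t½ = 0.693147 / 38.0 = 0.01824 h⁻¹
Fraction remaining after one interval: r = e^(−kτ) = e^(−0.01824 × 54.3) = 0.3714
Before dose 4, 3 doses have been given (aged 1τ, 2τ, 3τ).
C_trough = C₀ × (r + r² + … + r^3) = C₀ × r(1−r^3)/(1−r)
        = 2.436 × 0.3714 × (1 − 0.05123) / (1 − 0.3714) = 1.366 mg/L

1.4 mg/L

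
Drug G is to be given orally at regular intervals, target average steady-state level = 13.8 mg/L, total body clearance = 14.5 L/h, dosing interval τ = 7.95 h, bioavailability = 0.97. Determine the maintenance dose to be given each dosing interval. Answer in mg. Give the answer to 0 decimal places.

At steady state, F × (Dose/τ) = Css × CL.
Dose = Css × CL × τ / F = 13.8 × 14.50 × 7.95 / 0.97 = 1640 mg

1640 mg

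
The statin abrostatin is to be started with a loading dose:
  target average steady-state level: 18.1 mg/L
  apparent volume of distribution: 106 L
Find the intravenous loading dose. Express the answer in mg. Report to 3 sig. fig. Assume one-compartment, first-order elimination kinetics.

1920 mg

LD = Css × Vd = 18.1 × 106 = 1919 mg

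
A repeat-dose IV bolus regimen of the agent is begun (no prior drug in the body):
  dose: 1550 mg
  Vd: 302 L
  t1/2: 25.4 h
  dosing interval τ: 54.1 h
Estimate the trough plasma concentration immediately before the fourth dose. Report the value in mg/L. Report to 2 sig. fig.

1.5 mg/L

C₀ per dose = Dose / Vd = 1550 / 302 = 5.132 mg/L
k = ln2 / t½ = 0.693147 / 25.4 = 0.02729 h⁻¹
Fraction remaining after one interval: r = e^(−kτ) = e^(−0.02729 × 54.1) = 0.2285
Before dose 4, 3 doses have been given (aged 1τ, 2τ, 3τ).
C_trough = C₀ × (r + r² + … + r^3) = C₀ × r(1−r^3)/(1−r)
        = 5.132 × 0.2285 × (1 − 0.01193) / (1 − 0.2285) = 1.502 mg/L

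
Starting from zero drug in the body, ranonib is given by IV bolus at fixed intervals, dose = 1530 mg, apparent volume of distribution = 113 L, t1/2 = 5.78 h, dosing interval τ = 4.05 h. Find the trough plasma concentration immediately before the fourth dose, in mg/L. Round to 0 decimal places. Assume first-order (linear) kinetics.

17 mg/L

C₀ per dose = Dose / Vd = 1530 / 113 = 13.54 mg/L
k = ln2 / t½ = 0.693147 / 5.78 = 0.1199 h⁻¹
Fraction remaining after one interval: r = e^(−kτ) = e^(−0.1199 × 4.05) = 0.6153
Before dose 4, 3 doses have been given (aged 1τ, 2τ, 3τ).
C_trough = C₀ × (r + r² + … + r^3) = C₀ × r(1−r^3)/(1−r)
        = 13.54 × 0.6153 × (1 − 0.2329) / (1 − 0.6153) = 16.61 mg/L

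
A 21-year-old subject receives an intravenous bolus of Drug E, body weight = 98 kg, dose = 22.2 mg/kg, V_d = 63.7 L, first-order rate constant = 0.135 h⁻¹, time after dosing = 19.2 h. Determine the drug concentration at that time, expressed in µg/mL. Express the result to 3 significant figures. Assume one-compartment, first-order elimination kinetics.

Total dose = 22.2 × 98 = 2176 mg
C₀ = Dose / Vd = 2176 / 63.7 = 34.16 mg/L
C = C₀ · e^(−k·t) = 34.16 × e^(−0.1350 × 19.2)
  = 34.16 × 0.07487 = 2.558 mg/L
(2.558 mg/L = 2.558 µg/mL)

2.56 µg/mL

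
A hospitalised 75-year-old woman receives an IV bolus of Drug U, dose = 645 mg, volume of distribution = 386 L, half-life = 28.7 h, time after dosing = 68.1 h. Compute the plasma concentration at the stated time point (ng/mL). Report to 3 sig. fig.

C₀ = Dose / Vd = 645.0 / 386 = 1.671 mg/L
k = ln2 / t½ = 0.693147 / 28.7 = 0.02415 h⁻¹
C = C₀ · e^(−k·t) = 1.671 × e^(−0.02415 × 68.1)
  = 1.671 × 0.1931 = 0.3227 mg/L
Convert: 0.3227 mg/L × 1000 = 322.7 ng/mL

323 ng/mL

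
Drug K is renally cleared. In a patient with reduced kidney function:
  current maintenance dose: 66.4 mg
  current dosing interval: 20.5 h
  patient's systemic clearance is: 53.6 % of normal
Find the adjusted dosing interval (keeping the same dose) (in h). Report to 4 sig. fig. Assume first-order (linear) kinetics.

To keep the same average steady-state level, dosing rate must scale with clearance.
CL ratio = 53.6 / 100 = 0.5360
New interval (same dose) = 20.5 / 0.5360 = 38.25 h

38.25 h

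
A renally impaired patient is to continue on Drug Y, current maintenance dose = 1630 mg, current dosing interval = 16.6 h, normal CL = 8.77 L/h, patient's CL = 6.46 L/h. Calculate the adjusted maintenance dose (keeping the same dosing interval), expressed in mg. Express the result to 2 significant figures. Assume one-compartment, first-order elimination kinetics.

1200 mg

To keep the same average steady-state level, dosing rate must scale with clearance.
CL ratio = 6.46 / 8.77 = 0.7366
New dose (same interval) = 1630 × 0.7366 = 1201 mg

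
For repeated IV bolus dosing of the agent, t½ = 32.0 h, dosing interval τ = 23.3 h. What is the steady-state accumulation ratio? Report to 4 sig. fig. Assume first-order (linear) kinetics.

k = ln2 / t½ = 0.693147 / 32.0 = 0.02166 h⁻¹
e^(−kτ) = e^(−0.02166 × 23.3) = 0.6037
Accumulation ratio R = 1 / (1 − e^(−kτ)) = 1 / (1 − 0.6037) = 2.523

2.523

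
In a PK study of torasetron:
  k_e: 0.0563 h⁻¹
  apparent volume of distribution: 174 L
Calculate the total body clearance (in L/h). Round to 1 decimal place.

CL = k × Vd = 0.0563 × 174 = 9.796 L/h

9.8 L/h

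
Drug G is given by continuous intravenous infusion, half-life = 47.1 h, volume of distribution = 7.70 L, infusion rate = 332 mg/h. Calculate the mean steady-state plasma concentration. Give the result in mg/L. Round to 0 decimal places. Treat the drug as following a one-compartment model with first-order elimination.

2930 mg/L

k = ln2 / t½ = 0.693147 / 47.1 = 0.01472 h⁻¹
CL = k × Vd = 0.01472 × 7.70 = 0.1133 L/h
At steady state Css = R₀ / CL = 332 / 0.1133 = 2930 mg/L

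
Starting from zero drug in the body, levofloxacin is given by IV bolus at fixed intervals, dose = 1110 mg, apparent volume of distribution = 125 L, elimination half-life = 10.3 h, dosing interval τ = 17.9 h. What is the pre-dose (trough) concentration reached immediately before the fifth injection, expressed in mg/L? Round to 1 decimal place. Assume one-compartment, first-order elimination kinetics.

C₀ per dose = Dose / Vd = 1110 / 125 = 8.880 mg/L
k = ln2 / t½ = 0.693147 / 10.3 = 0.06730 h⁻¹
Fraction remaining after one interval: r = e^(−kτ) = e^(−0.06730 × 17.9) = 0.2998
Before dose 5, 4 doses have been given (aged 1τ, 2τ, 3τ, 4τ).
C_trough = C₀ × (r + r² + … + r^4) = C₀ × r(1−r^4)/(1−r)
        = 8.880 × 0.2998 × (1 − 0.008078) / (1 − 0.2998) = 3.771 mg/L

3.8 mg/L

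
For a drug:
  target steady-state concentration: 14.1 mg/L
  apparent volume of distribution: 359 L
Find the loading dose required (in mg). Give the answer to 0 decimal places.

5062 mg

LD = Css × Vd = 14.1 × 359 = 5062 mg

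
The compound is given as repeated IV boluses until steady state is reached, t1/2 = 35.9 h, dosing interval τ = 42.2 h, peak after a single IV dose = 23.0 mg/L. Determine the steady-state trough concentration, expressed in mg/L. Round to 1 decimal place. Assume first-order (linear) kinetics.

k = ln2 / t½ = 0.693147 / 35.9 = 0.01931 h⁻¹
e^(−kτ) = e^(−0.01931 × 42.2) = 0.4427
Accumulation ratio R = 1 / (1 − e^(−kτ)) = 1 / (1 − 0.4427) = 1.794
Steady-state trough = C₀ × R × e^(−kτ) = 23.0 × 1.794 × 0.4427 = 18.27 mg/L

18.3 mg/L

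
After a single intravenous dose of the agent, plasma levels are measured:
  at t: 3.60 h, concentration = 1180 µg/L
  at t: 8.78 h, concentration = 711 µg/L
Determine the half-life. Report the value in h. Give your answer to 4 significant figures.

7.087 h

k = ln(C₁/C₂) / (t₂ − t₁) = ln(1180/711) / (8.78 − 3.60)
  = 0.5066 / 5.180 = 0.09780 h⁻¹
t½ = ln2 / k = 0.693147 / 0.09780 = 7.087 h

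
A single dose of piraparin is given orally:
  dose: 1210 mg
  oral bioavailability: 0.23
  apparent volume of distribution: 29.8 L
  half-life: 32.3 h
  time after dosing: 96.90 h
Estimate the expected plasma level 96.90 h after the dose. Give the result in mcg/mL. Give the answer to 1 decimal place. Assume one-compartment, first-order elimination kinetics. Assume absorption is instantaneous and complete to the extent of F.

1.2 mcg/mL

Amount reaching circulation = F × Dose = 0.23 × 1210 = 278.3 mg
C₀ = F·Dose / Vd = 278.3 / 29.8 = 9.339 mg/L
k = ln2 / t½ = 0.693147 / 32.3 = 0.02146 h⁻¹
t / t½ = 96.90 / 32.3 = 3 half-lives
C = C₀ × (1/2)^3 = 9.339 × 0.1250 = 1.167 mg/L
(1.167 mg/L = 1.167 mcg/mL)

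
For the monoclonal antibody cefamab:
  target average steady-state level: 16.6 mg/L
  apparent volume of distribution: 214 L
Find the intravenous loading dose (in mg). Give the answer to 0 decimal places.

LD = Css × Vd = 16.6 × 214 = 3552 mg

3552 mg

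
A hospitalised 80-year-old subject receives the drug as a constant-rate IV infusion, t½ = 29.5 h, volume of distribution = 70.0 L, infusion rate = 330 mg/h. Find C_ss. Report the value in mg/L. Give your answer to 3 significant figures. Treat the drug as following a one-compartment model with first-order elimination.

k = ln2 / t½ = 0.693147 / 29.5 = 0.02350 h⁻¹
CL = k × Vd = 0.02350 × 70.0 = 1.645 L/h
At steady state Css = R₀ / CL = 330 / 1.645 = 200.6 mg/L

201 mg/L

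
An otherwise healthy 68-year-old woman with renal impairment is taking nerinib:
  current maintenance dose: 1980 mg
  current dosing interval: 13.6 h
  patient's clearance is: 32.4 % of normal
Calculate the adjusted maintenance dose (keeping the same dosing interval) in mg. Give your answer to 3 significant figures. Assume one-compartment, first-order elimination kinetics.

642 mg

To keep the same average steady-state level, dosing rate must scale with clearance.
CL ratio = 32.4 / 100 = 0.3240
New dose (same interval) = 1980 × 0.3240 = 641.5 mg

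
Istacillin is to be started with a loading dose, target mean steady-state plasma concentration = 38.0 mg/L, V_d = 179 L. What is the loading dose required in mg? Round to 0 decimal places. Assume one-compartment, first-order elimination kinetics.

6802 mg

LD = Css × Vd = 38.0 × 179 = 6802 mg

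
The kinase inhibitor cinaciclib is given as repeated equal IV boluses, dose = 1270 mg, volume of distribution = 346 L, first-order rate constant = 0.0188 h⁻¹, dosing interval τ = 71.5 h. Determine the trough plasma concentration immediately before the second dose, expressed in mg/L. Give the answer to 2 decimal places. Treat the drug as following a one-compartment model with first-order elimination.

C₀ per dose = Dose / Vd = 1270 / 346 = 3.671 mg/L
Fraction remaining after one interval: r = e^(−kτ) = e^(−0.01880 × 71.5) = 0.2607
Before dose 2, 1 dose has been given (aged 1τ).
C_trough = C₀ × r = 3.671 × 0.2607 = 0.9570 mg/L

0.96 mg/L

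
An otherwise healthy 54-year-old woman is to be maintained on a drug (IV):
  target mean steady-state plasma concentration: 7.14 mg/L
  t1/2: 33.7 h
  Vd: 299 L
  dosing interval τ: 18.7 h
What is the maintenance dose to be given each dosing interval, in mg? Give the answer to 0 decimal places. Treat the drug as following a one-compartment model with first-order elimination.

821 mg

k = ln2 / t½ = 0.693147 / 33.7 = 0.02057 h⁻¹
CL = k × Vd = 0.02057 × 299 = 6.150 L/h
At steady state, Dose/τ = Css × CL.
Dose = Css × CL × τ = 7.14 × 6.150 × 18.7 = 821.1 mg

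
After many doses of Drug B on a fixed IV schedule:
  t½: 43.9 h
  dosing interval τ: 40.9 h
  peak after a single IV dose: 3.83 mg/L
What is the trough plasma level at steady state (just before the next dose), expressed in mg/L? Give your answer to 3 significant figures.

k = ln2 / t½ = 0.693147 / 43.9 = 0.01579 h⁻¹
e^(−kτ) = e^(−0.01579 × 40.9) = 0.5242
Accumulation ratio R = 1 / (1 − e^(−kτ)) = 1 / (1 − 0.5242) = 2.102
Steady-state trough = C₀ × R × e^(−kτ) = 3.83 × 2.102 × 0.5242 = 4.220 mg/L

4.22 mg/L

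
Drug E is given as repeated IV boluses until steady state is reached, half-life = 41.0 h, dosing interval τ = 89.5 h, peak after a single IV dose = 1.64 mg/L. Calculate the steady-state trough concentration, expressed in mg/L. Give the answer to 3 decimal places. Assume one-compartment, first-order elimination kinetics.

0.463 mg/L

k = ln2 / t½ = 0.693147 / 41.0 = 0.01691 h⁻¹
e^(−kτ) = e^(−0.01691 × 89.5) = 0.2202
Accumulation ratio R = 1 / (1 − e^(−kτ)) = 1 / (1 − 0.2202) = 1.282
Steady-state trough = C₀ × R × e^(−kτ) = 1.64 × 1.282 × 0.2202 = 0.4630 mg/L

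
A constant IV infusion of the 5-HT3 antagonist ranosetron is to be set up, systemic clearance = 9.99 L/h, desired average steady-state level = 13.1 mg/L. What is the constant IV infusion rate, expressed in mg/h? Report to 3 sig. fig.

At steady state, infusion rate R₀ = Css × CL = 13.1 × 9.990 = 130.9 mg/h

131 mg/h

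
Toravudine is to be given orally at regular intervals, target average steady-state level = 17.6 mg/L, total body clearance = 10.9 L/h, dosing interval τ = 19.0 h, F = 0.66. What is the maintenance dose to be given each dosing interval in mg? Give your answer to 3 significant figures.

At steady state, F × (Dose/τ) = Css × CL.
Dose = Css × CL × τ / F = 17.6 × 10.90 × 19.0 / 0.66 = 5523 mg

5520 mg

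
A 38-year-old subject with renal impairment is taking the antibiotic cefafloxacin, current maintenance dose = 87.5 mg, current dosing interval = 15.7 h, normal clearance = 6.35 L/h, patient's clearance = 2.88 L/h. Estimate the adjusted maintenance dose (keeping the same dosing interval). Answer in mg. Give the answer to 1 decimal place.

To keep the same average steady-state level, dosing rate must scale with clearance.
CL ratio = 2.88 / 6.35 = 0.4535
New dose (same interval) = 87.5 × 0.4535 = 39.68 mg

39.7 mg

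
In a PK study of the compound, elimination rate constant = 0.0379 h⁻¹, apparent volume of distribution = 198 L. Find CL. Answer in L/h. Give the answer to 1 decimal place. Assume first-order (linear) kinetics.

CL = k × Vd = 0.0379 × 198 = 7.504 L/h

7.5 L/h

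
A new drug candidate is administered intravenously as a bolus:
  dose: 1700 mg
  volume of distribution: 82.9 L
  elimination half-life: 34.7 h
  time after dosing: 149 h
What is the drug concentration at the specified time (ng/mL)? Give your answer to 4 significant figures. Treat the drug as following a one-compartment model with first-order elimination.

1045 ng/mL

C₀ = Dose / Vd = 1700 / 82.9 = 20.51 mg/L
k = ln2 / t½ = 0.693147 / 34.7 = 0.01998 h⁻¹
C = C₀ · e^(−k·t) = 20.51 × e^(−0.01998 × 149)
  = 20.51 × 0.05094 = 1.045 mg/L
Convert: 1.045 mg/L × 1000 = 1045 ng/mL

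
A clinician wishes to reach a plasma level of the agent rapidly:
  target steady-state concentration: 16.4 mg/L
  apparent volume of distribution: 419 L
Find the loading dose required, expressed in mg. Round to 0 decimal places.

LD = Css × Vd = 16.4 × 419 = 6872 mg

6872 mg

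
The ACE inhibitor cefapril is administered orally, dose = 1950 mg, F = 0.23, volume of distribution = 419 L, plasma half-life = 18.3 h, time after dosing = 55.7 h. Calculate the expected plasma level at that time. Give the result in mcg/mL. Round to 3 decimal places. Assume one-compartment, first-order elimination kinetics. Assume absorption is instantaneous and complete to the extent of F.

0.130 mcg/mL

Amount reaching circulation = F × Dose = 0.23 × 1950 = 448.5 mg
C₀ = F·Dose / Vd = 448.5 / 419 = 1.070 mg/L
k = ln2 / t½ = 0.693147 / 18.3 = 0.03788 h⁻¹
C = C₀ · e^(−k·t) = 1.070 × e^(−0.03788 × 55.7)
  = 1.070 × 0.1212 = 0.1297 mg/L
(0.1297 mg/L = 0.1297 mcg/mL)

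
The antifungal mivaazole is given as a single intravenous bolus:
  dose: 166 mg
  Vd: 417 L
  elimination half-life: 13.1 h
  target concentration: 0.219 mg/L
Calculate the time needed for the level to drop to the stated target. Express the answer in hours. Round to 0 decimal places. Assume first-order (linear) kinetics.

11 h

C₀ = Dose / Vd = 166.0 / 417 = 0.3981 mg/L
k = ln2 / t½ = 0.693147 / 13.1 = 0.05291 h⁻¹
t = ln(C₀ / C) / k = ln(0.3981 / 0.219) / 0.05291
  = ln(1.818) / 0.05291 = 0.5977 / 0.05291 = 11.30 h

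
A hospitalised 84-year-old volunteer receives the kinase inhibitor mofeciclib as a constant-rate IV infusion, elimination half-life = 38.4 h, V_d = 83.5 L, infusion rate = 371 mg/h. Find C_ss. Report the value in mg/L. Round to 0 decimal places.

k = ln2 / t½ = 0.693147 / 38.4 = 0.01805 h⁻¹
CL = k × Vd = 0.01805 × 83.5 = 1.507 L/h
At steady state Css = R₀ / CL = 371 / 1.507 = 246.2 mg/L

246 mg/L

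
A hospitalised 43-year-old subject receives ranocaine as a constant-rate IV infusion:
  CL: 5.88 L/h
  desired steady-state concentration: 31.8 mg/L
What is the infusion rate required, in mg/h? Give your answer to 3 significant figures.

At steady state, infusion rate R₀ = Css × CL = 31.8 × 5.880 = 187.0 mg/h

187 mg/h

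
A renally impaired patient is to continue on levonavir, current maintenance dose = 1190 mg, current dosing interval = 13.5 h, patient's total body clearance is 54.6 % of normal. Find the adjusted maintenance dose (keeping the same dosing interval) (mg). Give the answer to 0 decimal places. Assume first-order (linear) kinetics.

To keep the same average steady-state level, dosing rate must scale with clearance.
CL ratio = 54.6 / 100 = 0.5460
New dose (same interval) = 1190 × 0.5460 = 649.7 mg

650 mg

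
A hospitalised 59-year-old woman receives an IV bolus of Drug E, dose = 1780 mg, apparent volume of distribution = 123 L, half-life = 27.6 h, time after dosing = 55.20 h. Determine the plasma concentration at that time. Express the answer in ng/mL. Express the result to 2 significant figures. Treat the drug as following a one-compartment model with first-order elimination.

3600 ng/mL

C₀ = Dose / Vd = 1780 / 123 = 14.47 mg/L
k = ln2 / t½ = 0.693147 / 27.6 = 0.02511 h⁻¹
t / t½ = 55.20 / 27.6 = 2 half-lives
C = C₀ × (1/2)^2 = 14.47 × 0.2500 = 3.618 mg/L
Convert: 3.618 mg/L × 1000 = 3618 ng/mL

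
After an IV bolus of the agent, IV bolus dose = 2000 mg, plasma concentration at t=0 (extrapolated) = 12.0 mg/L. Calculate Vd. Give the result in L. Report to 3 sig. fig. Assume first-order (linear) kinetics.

167 L

Vd = Dose / C₀ = 2000 / 12.0 = 166.7 L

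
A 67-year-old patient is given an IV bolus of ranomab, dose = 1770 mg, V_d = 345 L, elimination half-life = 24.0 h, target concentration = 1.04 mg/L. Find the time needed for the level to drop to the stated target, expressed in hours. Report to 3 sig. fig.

55.3 h

C₀ = Dose / Vd = 1770 / 345 = 5.130 mg/L
k = ln2 / t½ = 0.693147 / 24.0 = 0.02888 h⁻¹
t = ln(C₀ / C) / k = ln(5.130 / 1.04) / 0.02888
  = ln(4.933) / 0.02888 = 1.596 / 0.02888 = 55.26 h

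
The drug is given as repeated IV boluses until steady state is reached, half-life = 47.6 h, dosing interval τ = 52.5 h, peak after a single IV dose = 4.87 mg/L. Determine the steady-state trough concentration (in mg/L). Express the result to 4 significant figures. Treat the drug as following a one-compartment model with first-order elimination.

k = ln2 / t½ = 0.693147 / 47.6 = 0.01456 h⁻¹
e^(−kτ) = e^(−0.01456 × 52.5) = 0.4656
Accumulation ratio R = 1 / (1 − e^(−kτ)) = 1 / (1 − 0.4656) = 1.871
Steady-state trough = C₀ × R × e^(−kτ) = 4.87 × 1.871 × 0.4656 = 4.242 mg/L

4.242 mg/L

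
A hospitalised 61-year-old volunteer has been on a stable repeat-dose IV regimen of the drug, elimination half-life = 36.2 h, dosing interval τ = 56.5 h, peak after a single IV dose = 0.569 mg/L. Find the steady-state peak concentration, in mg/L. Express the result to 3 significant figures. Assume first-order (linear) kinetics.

k = ln2 / t½ = 0.693147 / 36.2 = 0.01915 h⁻¹
e^(−kτ) = e^(−0.01915 × 56.5) = 0.3389
Accumulation ratio R = 1 / (1 − e^(−kτ)) = 1 / (1 − 0.3389) = 1.513
Steady-state peak = C₀ × R = 0.569 × 1.513 = 0.8609 mg/L

0.861 mg/L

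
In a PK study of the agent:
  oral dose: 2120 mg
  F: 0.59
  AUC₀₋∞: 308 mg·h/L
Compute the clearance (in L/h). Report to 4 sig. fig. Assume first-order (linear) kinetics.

4.061 L/h

CL = F·Dose / AUC = 0.59 × 2120 / 308 = 4.061 L/h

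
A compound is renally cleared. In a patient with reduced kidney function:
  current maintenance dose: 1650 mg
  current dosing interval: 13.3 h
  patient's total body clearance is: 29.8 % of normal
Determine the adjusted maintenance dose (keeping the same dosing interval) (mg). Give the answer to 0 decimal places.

492 mg

To keep the same average steady-state level, dosing rate must scale with clearance.
CL ratio = 29.8 / 100 = 0.2980
New dose (same interval) = 1650 × 0.2980 = 491.7 mg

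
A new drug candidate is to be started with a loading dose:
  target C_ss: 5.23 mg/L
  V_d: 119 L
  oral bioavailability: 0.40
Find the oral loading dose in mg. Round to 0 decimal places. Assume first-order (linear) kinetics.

1556 mg

LD = Css × Vd / F = 5.23 × 119 / 0.40 = 1556 mg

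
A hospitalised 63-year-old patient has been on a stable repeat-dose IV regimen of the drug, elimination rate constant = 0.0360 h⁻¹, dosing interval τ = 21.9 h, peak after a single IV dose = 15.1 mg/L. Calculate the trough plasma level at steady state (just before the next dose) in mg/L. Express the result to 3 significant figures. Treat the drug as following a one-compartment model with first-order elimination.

e^(−kτ) = e^(−0.03600 × 21.9) = 0.4546
Accumulation ratio R = 1 / (1 − e^(−kτ)) = 1 / (1 − 0.4546) = 1.834
Steady-state trough = C₀ × R × e^(−kτ) = 15.1 × 1.834 × 0.4546 = 12.59 mg/L

12.6 mg/L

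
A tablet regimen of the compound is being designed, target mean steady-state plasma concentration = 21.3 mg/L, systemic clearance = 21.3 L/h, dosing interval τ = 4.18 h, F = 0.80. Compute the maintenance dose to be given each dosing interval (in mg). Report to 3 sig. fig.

At steady state, F × (Dose/τ) = Css × CL.
Dose = Css × CL × τ / F = 21.3 × 21.30 × 4.18 / 0.80 = 2371 mg

2370 mg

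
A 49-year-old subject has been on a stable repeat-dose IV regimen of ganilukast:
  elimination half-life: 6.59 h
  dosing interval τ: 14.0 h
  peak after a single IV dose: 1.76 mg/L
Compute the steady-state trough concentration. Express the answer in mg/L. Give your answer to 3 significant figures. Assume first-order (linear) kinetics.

k = ln2 / t½ = 0.693147 / 6.59 = 0.1052 h⁻¹
e^(−kτ) = e^(−0.1052 × 14.0) = 0.2293
Accumulation ratio R = 1 / (1 − e^(−kτ)) = 1 / (1 − 0.2293) = 1.298
Steady-state trough = C₀ × R × e^(−kτ) = 1.76 × 1.298 × 0.2293 = 0.5238 mg/L

0.524 mg/L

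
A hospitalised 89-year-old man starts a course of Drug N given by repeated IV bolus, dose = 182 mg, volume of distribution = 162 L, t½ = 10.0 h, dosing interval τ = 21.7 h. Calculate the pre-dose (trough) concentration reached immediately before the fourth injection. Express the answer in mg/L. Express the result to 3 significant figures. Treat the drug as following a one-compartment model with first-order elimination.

C₀ per dose = Dose / Vd = 182 / 162 = 1.123 mg/L
k = ln2 / t½ = 0.693147 / 10.0 = 0.06931 h⁻¹
Fraction remaining after one interval: r = e^(−kτ) = e^(−0.06931 × 21.7) = 0.2222
Before dose 4, 3 doses have been given (aged 1τ, 2τ, 3τ).
C_trough = C₀ × (r + r² + … + r^3) = C₀ × r(1−r^3)/(1−r)
        = 1.123 × 0.2222 × (1 − 0.01097) / (1 − 0.2222) = 0.3173 mg/L

0.317 mg/L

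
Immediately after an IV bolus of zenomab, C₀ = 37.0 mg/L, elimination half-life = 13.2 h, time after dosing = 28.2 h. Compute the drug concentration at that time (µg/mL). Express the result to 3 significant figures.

k = ln2 / t½ = 0.693147 / 13.2 = 0.05251 h⁻¹
C = C₀ · e^(−k·t) = 37.00 × e^(−0.05251 × 28.2)
  = 37.00 × 0.2275 = 8.418 mg/L
(8.418 mg/L = 8.418 µg/mL)

8.42 µg/mL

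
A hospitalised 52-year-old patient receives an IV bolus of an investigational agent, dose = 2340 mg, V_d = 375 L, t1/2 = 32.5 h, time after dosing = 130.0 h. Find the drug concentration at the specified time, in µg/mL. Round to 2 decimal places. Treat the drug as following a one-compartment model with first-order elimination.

0.39 µg/mL

C₀ = Dose / Vd = 2340 / 375 = 6.240 mg/L
k = ln2 / t½ = 0.693147 / 32.5 = 0.02133 h⁻¹
t / t½ = 130.0 / 32.5 = 4 half-lives
C = C₀ × (1/2)^4 = 6.240 × 0.06250 = 0.3900 mg/L
(0.3900 mg/L = 0.3900 µg/mL)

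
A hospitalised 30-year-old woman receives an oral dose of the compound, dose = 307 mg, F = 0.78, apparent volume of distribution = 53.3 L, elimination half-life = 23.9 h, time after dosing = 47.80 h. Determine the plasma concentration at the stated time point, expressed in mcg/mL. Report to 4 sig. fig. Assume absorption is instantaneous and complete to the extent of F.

1.123 mcg/mL

Amount reaching circulation = F × Dose = 0.78 × 307.0 = 239.5 mg
C₀ = F·Dose / Vd = 239.5 / 53.3 = 4.493 mg/L
k = ln2 / t½ = 0.693147 / 23.9 = 0.02900 h⁻¹
t / t½ = 47.80 / 23.9 = 2 half-lives
C = C₀ × (1/2)^2 = 4.493 × 0.2500 = 1.123 mg/L
(1.123 mg/L = 1.123 mcg/mL)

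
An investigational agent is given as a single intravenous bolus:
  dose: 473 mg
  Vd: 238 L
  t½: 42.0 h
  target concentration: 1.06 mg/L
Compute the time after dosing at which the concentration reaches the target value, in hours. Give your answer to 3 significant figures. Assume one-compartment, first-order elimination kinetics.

C₀ = Dose / Vd = 473.0 / 238 = 1.987 mg/L
k = ln2 / t½ = 0.693147 / 42.0 = 0.01650 h⁻¹
t = ln(C₀ / C) / k = ln(1.987 / 1.06) / 0.01650
  = ln(1.875) / 0.01650 = 0.6286 / 0.01650 = 38.10 h

38.1 h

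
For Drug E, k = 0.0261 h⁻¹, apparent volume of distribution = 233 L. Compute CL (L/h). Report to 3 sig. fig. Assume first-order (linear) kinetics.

CL = k × Vd = 0.0261 × 233 = 6.081 L/h

6.08 L/h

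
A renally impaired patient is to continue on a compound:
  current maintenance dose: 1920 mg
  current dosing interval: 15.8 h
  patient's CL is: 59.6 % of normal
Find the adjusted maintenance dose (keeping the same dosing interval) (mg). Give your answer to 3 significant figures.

1140 mg

To keep the same average steady-state level, dosing rate must scale with clearance.
CL ratio = 59.6 / 100 = 0.5960
New dose (same interval) = 1920 × 0.5960 = 1144 mg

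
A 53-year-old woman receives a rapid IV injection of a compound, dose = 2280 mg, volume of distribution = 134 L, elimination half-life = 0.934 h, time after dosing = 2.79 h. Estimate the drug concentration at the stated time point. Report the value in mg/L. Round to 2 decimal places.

2.15 mg/L

C₀ = Dose / Vd = 2280 / 134 = 17.01 mg/L
k = ln2 / t½ = 0.693147 / 0.934 = 0.7421 h⁻¹
C = C₀ · e^(−k·t) = 17.01 × e^(−0.7421 × 2.79)
  = 17.01 × 0.1261 = 2.145 mg/L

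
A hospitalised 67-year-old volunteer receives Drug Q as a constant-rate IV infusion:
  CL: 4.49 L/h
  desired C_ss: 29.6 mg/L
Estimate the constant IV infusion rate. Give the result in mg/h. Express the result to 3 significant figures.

133 mg/h

At steady state, infusion rate R₀ = Css × CL = 29.6 × 4.490 = 132.9 mg/h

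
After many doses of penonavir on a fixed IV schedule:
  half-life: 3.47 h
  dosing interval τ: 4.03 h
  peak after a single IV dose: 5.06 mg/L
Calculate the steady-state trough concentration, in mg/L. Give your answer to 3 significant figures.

k = ln2 / t½ = 0.693147 / 3.47 = 0.1998 h⁻¹
e^(−kτ) = e^(−0.1998 × 4.03) = 0.4470
Accumulation ratio R = 1 / (1 − e^(−kτ)) = 1 / (1 − 0.4470) = 1.808
Steady-state trough = C₀ × R × e^(−kτ) = 5.06 × 1.808 × 0.4470 = 4.089 mg/L

4.09 mg/L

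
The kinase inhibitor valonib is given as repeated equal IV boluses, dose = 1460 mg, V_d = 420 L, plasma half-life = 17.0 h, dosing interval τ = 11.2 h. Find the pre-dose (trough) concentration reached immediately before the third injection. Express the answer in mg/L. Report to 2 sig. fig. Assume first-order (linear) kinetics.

C₀ per dose = Dose / Vd = 1460 / 420 = 3.476 mg/L
k = ln2 / t½ = 0.693147 / 17.0 = 0.04077 h⁻¹
Fraction remaining after one interval: r = e^(−kτ) = e^(−0.04077 × 11.2) = 0.6334
Before dose 3, 2 doses have been given (aged 1τ, 2τ).
C_trough = C₀ × (r + r²) = 3.476 × (0.6334 + 0.4012) = 3.596 mg/L

3.6 mg/L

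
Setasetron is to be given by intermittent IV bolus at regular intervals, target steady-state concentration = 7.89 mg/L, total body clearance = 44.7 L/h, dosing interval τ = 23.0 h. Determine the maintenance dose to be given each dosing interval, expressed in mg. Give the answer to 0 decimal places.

8112 mg

At steady state, Dose/τ = Css × CL.
Dose = Css × CL × τ = 7.89 × 44.70 × 23.0 = 8112 mg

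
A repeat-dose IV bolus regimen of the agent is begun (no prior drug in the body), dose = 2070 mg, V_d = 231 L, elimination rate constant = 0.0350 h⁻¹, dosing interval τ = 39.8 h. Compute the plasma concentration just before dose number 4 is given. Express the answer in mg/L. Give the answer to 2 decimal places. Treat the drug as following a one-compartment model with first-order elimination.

C₀ per dose = Dose / Vd = 2070 / 231 = 8.961 mg/L
Fraction remaining after one interval: r = e^(−kτ) = e^(−0.03500 × 39.8) = 0.2483
Before dose 4, 3 doses have been given (aged 1τ, 2τ, 3τ).
C_trough = C₀ × (r + r² + … + r^3) = C₀ × r(1−r^3)/(1−r)
        = 8.961 × 0.2483 × (1 − 0.01531) / (1 − 0.2483) = 2.915 mg/L

2.92 mg/L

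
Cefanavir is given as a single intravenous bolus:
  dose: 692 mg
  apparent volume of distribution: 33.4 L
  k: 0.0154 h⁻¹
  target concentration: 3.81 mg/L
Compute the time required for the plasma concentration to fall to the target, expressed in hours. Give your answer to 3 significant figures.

C₀ = Dose / Vd = 692.0 / 33.4 = 20.72 mg/L
t = ln(C₀ / C) / k = ln(20.72 / 3.81) / 0.01540
  = ln(5.438) / 0.01540 = 1.693 / 0.01540 = 109.9 h

110 h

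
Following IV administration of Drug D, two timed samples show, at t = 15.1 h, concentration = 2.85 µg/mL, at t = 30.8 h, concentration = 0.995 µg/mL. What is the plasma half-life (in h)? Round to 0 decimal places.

k = ln(C₁/C₂) / (t₂ − t₁) = ln(2.85/0.995) / (30.8 − 15.1)
  = 1.052 / 15.70 = 0.06701 h⁻¹
t½ = ln2 / k = 0.693147 / 0.06701 = 10.34 h

10 h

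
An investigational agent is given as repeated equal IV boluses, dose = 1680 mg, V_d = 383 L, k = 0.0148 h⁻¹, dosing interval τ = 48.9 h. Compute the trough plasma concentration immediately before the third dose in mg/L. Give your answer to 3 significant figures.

C₀ per dose = Dose / Vd = 1680 / 383 = 4.386 mg/L
Fraction remaining after one interval: r = e^(−kτ) = e^(−0.01480 × 48.9) = 0.4849
Before dose 3, 2 doses have been given (aged 1τ, 2τ).
C_trough = C₀ × (r + r²) = 4.386 × (0.4849 + 0.2351) = 3.158 mg/L

3.16 mg/L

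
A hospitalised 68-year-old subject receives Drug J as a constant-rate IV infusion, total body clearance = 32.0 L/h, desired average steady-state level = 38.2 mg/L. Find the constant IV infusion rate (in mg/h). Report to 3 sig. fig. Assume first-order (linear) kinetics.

At steady state, infusion rate R₀ = Css × CL = 38.2 × 32.00 = 1222 mg/h

1220 mg/h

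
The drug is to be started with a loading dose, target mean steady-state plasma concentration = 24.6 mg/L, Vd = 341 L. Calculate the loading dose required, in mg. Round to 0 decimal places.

LD = Css × Vd = 24.6 × 341 = 8389 mg

8389 mg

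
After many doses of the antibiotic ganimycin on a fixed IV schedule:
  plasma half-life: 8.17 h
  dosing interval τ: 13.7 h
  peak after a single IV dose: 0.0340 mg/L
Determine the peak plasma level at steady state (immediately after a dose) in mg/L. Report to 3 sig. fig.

k = ln2 / t½ = 0.693147 / 8.17 = 0.08484 h⁻¹
e^(−kτ) = e^(−0.08484 × 13.7) = 0.3128
Accumulation ratio R = 1 / (1 − e^(−kτ)) = 1 / (1 − 0.3128) = 1.455
Steady-state peak = C₀ × R = 0.0340 × 1.455 = 0.04947 mg/L

0.0495 mg/L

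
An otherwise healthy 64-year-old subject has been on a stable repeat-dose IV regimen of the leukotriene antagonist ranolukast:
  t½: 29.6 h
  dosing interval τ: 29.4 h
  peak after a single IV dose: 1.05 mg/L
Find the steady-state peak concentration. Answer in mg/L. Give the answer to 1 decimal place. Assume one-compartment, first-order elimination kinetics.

2.1 mg/L

k = ln2 / t½ = 0.693147 / 29.6 = 0.02342 h⁻¹
e^(−kτ) = e^(−0.02342 × 29.4) = 0.5023
Accumulation ratio R = 1 / (1 − e^(−kτ)) = 1 / (1 − 0.5023) = 2.009
Steady-state peak = C₀ × R = 1.05 × 2.009 = 2.109 mg/L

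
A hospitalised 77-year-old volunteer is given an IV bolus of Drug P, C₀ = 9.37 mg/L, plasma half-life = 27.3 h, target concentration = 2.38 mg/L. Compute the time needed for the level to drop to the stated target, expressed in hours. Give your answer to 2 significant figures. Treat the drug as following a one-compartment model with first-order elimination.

54 h

k = ln2 / t½ = 0.693147 / 27.3 = 0.02539 h⁻¹
t = ln(C₀ / C) / k = ln(9.370 / 2.38) / 0.02539
  = ln(3.937) / 0.02539 = 1.370 / 0.02539 = 53.96 h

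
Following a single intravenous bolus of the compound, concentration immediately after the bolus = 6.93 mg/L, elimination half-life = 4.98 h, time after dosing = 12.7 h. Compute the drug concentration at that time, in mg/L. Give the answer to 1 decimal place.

k = ln2 / t½ = 0.693147 / 4.98 = 0.1392 h⁻¹
C = C₀ · e^(−k·t) = 6.930 × e^(−0.1392 × 12.7)
  = 6.930 × 0.1707 = 1.183 mg/L

1.2 mg/L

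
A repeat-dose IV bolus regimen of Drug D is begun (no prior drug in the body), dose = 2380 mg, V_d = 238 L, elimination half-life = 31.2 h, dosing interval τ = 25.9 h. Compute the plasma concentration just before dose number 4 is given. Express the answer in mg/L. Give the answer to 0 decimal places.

11 mg/L

C₀ per dose = Dose / Vd = 2380 / 238 = 10.00 mg/L
k = ln2 / t½ = 0.693147 / 31.2 = 0.02222 h⁻¹
Fraction remaining after one interval: r = e^(−kτ) = e^(−0.02222 × 25.9) = 0.5624
Before dose 4, 3 doses have been given (aged 1τ, 2τ, 3τ).
C_trough = C₀ × (r + r² + … + r^3) = C₀ × r(1−r^3)/(1−r)
        = 10.00 × 0.5624 × (1 − 0.1779) / (1 − 0.5624) = 10.57 mg/L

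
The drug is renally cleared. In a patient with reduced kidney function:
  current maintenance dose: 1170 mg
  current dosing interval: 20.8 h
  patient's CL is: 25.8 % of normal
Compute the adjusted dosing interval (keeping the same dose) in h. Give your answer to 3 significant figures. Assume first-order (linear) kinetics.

80.6 h

To keep the same average steady-state level, dosing rate must scale with clearance.
CL ratio = 25.8 / 100 = 0.2580
New interval (same dose) = 20.8 / 0.2580 = 80.62 h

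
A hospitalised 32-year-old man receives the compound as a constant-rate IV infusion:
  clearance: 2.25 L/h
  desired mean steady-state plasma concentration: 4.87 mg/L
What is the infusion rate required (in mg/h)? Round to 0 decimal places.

At steady state, infusion rate R₀ = Css × CL = 4.87 × 2.250 = 10.96 mg/h

11 mg/h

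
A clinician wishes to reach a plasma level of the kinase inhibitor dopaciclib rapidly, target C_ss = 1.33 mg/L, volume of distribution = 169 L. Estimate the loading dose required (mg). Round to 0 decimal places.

225 mg

LD = Css × Vd = 1.33 × 169 = 224.8 mg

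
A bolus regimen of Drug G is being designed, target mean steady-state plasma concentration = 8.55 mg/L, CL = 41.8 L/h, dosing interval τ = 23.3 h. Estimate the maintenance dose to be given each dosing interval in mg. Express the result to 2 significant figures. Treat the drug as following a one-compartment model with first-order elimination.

At steady state, Dose/τ = Css × CL.
Dose = Css × CL × τ = 8.55 × 41.80 × 23.3 = 8327 mg

8300 mg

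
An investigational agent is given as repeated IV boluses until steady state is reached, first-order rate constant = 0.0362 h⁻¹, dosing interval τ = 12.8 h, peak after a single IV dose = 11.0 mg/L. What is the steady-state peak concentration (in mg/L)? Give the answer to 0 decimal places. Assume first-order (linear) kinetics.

30 mg/L

e^(−kτ) = e^(−0.03620 × 12.8) = 0.6292
Accumulation ratio R = 1 / (1 − e^(−kτ)) = 1 / (1 − 0.6292) = 2.697
Steady-state peak = C₀ × R = 11.0 × 2.697 = 29.67 mg/L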